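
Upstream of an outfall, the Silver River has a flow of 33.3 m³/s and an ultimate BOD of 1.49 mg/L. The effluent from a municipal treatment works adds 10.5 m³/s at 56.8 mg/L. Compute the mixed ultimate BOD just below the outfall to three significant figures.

14.7 mg/L

Flow-weighted mixing: C = (Q_r C_r + Q_w C_w)/(Q_r + Q_w)
= (33.3×1.49 + 10.5×56.8)/(33.3 + 10.5) = 646.0/43.80 = 14.75 mg/L.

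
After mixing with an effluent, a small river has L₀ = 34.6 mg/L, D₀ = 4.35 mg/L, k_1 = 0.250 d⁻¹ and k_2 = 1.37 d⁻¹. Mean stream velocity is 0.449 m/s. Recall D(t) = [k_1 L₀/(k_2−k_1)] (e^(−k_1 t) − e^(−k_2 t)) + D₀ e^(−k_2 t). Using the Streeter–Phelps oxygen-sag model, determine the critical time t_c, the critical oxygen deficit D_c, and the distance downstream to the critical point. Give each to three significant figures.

At the critical point dD/dt = 0, so k_1 L₀ e^(−k_1 t) = k_2 D. Substituting D(t) from the Streeter–Phelps equation and solving for t gives
t_c = ln[(k_2/k_1)(1 − D₀(k_2−k_1)/(k_1 L₀))] / (k_2−k_1).
Here k_2−k_1 = 1.120 d⁻¹ and 1 − D₀(k_2−k_1)/(k_1 L₀) = 1 − 4.35×1.120/(0.250×34.6) = 0.4368, so
t_c = ln(5.480 × 0.4368) / 1.120 = 0.8727 / 1.120 = 0.7792 d.
D_c = (k_1/k_2) L₀ e^(−k_1 t_c) = (0.250/1.37) × 34.6 × e^(−0.250×0.7792) = 0.1825 × 34.6 × 0.8230 = 5.196 mg/L.
x_c = v t_c = 0.449 m/s × 0.7792 d × 86400 s/d = 30230 m ≈ 30.2 km.

t_c ≈ 0.779 d; D_c ≈ 5.20 mg/L; x_c ≈ 30.2 km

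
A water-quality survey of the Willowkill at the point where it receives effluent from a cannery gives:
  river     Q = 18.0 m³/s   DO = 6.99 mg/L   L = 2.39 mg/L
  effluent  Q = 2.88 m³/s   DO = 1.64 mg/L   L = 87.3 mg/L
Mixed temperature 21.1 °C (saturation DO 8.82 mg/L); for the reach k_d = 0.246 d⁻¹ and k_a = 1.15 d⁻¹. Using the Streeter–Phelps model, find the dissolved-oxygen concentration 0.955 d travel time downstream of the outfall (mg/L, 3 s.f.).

Mixed DO = (18.0×6.99 + 2.88×1.64)/(18.0+2.88) = 130.5/20.88 = 6.252 mg/L.
Mixed L₀ = (18.0×2.39 + 2.88×87.3)/(20.88) = 294.4/20.88 = 14.10 mg/L.
Initial deficit D₀ = C_s − DO₀ = 8.82 − 6.252 = 2.568 mg/L.
D(0.955) = [0.246×14.10/(1.15−0.246)](e^(−0.246×0.955) − e^(−1.15×0.955)) + 2.568 e^(−1.15×0.955)
= 3.837 × (0.7906 − 0.3335) + 2.568 × 0.3335 = 2.611 mg/L.
DO = 8.82 − 2.611 = 6.209 mg/L.

DO ≈ 6.21 mg/L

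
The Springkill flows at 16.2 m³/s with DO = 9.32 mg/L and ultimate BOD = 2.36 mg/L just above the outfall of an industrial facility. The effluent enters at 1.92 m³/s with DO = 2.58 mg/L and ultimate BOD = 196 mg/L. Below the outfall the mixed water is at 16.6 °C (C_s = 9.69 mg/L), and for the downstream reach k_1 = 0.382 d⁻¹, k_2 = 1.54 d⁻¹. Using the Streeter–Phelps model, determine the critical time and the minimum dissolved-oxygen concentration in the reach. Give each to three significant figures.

t_c ≈ 1.07 d; minimum DO ≈ 5.92 mg/L

Mixed DO = (16.2×9.32 + 1.92×2.58)/(16.2+1.92) = 155.9/18.12 = 8.606 mg/L.
Mixed L₀ = (16.2×2.36 + 1.92×196)/(18.12) = 414.6/18.12 = 22.88 mg/L.
Initial deficit D₀ = C_s − DO₀ = 9.69 − 8.606 = 1.084 mg/L.
t_c = (1/1.158) ln[(1.54/0.382)(1 − 1.084×1.158/(0.382×22.88))] = 0.8636 × ln(3.452) = 1.070 d.
D_c = (0.382/1.54) × 22.88 × e^(−0.382×1.070) = 0.2481 × 22.88 × 0.6645 = 3.771 mg/L.
Minimum DO = 9.69 − 3.771 = 5.919 mg/L.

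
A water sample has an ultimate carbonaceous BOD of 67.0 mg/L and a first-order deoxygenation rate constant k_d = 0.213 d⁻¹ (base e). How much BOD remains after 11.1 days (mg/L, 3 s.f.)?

L ≈ 6.30 mg/L

L_t = L₀ e^(−k_d t) = 67.0 × e^(−0.213×11.1) = 67.0 × 0.09402 = 6.299 mg/L.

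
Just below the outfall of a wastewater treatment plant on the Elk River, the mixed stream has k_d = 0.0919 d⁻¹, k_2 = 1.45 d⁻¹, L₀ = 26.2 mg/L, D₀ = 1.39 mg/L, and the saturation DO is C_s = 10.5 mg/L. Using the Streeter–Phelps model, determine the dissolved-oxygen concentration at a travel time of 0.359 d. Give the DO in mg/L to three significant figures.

DO ≈ 9.01 mg/L

k_d L₀/(k_2−k_d) = 0.0919×26.2/(1.45−0.0919) = 2.408/1.358 = 1.773 mg/L.
e^(−k_d t) = e^(−0.0919×0.3590) = 0.9675; e^(−k_2 t) = e^(−1.45×0.3590) = 0.5942.
D = 1.773 × (0.9675 − 0.5942) + 1.39 × 0.5942 = 0.6619 + 0.8259 = 1.488 mg/L.
DO = C_s − D = 10.5 − 1.488 = 9.012 mg/L.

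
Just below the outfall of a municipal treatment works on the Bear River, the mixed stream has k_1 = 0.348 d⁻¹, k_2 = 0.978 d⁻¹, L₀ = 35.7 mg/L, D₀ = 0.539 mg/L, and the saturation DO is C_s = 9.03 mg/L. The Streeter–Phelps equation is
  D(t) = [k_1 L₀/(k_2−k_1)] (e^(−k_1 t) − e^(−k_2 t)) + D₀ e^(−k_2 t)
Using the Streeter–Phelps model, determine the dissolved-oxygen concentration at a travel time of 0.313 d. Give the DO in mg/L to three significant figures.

DO ≈ 5.47 mg/L

k_1 L₀/(k_2−k_1) = 0.348×35.7/(0.978−0.348) = 12.42/0.6300 = 19.72 mg/L.
e^(−k_1 t) = e^(−0.348×0.3130) = 0.8968; e^(−k_2 t) = e^(−0.978×0.3130) = 0.7363.
D = 19.72 × (0.8968 − 0.7363) + 0.539 × 0.7363 = 3.165 + 0.3969 = 3.562 mg/L.
DO = C_s − D = 9.03 − 3.562 = 5.468 mg/L.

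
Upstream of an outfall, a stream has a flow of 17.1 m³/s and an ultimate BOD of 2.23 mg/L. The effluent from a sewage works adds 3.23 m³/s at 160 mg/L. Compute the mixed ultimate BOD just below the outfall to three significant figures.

27.3 mg/L

Flow-weighted mixing: C = (Q_r C_r + Q_w C_w)/(Q_r + Q_w)
= (17.1×2.23 + 3.23×160)/(17.1 + 3.23) = 554.9/20.33 = 27.30 mg/L.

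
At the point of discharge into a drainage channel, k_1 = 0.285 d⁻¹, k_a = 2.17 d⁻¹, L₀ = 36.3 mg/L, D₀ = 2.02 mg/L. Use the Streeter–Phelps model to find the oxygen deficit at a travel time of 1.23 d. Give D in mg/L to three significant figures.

D ≈ 3.63 mg/L

k_1 L₀/(k_a−k_1) = 0.285×36.3/(2.17−0.285) = 10.35/1.885 = 5.488 mg/L.
e^(−k_1 t) = e^(−0.285×1.230) = 0.7043; e^(−k_a t) = e^(−2.17×1.230) = 0.06931.
D = 5.488 × (0.7043 − 0.06931) + 2.02 × 0.06931 = 3.485 + 0.1400 = 3.625 mg/L.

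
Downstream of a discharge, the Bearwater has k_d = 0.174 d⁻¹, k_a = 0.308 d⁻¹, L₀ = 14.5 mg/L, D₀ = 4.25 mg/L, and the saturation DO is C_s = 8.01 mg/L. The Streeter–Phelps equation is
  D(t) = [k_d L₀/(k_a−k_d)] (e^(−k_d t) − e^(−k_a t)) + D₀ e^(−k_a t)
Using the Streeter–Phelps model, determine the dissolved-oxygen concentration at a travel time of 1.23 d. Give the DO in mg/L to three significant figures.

k_d L₀/(k_a−k_d) = 0.174×14.5/(0.308−0.174) = 2.523/0.1340 = 18.83 mg/L.
e^(−k_d t) = e^(−0.174×1.230) = 0.8073; e^(−k_a t) = e^(−0.308×1.230) = 0.6847.
D = 18.83 × (0.8073 − 0.6847) + 4.25 × 0.6847 = 2.310 + 2.910 = 5.220 mg/L.
DO = C_s − D = 8.01 − 5.220 = 2.790 mg/L.

DO ≈ 2.79 mg/L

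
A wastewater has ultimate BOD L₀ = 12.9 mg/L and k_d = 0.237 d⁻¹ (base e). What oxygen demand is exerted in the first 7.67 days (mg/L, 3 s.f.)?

y_t = L₀(1 − e^(−k_d t)) = 12.9 × (1 − e^(−0.237×7.67))
= 12.9 × (1 − 0.1624) = 12.9 × 0.8376 = 10.81 mg/L.

y ≈ 10.8 mg/L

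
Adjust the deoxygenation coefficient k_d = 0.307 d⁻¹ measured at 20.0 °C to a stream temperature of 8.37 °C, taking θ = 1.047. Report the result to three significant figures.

k_d ≈ 0.180 d⁻¹

k_d(T₂) = k_d(T₁) · θ^(T₂−T₁) = 0.307 × 1.047^(8.37−20.0)
= 0.307 × 1.047^-11.6 = 0.307 × 0.5862 = 0.1800 d⁻¹.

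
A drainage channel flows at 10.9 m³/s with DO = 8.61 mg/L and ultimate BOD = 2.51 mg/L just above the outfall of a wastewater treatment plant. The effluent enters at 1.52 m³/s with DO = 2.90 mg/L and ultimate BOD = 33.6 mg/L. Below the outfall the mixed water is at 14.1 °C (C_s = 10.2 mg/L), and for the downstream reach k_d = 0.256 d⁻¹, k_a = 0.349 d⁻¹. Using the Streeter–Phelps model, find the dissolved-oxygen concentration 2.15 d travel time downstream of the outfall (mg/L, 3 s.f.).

Mixed DO = (10.9×8.61 + 1.52×2.90)/(10.9+1.52) = 98.26/12.42 = 7.911 mg/L.
Mixed L₀ = (10.9×2.51 + 1.52×33.6)/(12.42) = 78.43/12.42 = 6.315 mg/L.
Initial deficit D₀ = C_s − DO₀ = 10.2 − 7.911 = 2.289 mg/L.
D(2.15) = [0.256×6.315/(0.349−0.256)](e^(−0.256×2.15) − e^(−0.349×2.15)) + 2.289 e^(−0.349×2.15)
= 17.38 × (0.5767 − 0.4722) + 2.289 × 0.4722 = 2.898 mg/L.
DO = 10.2 − 2.898 = 7.302 mg/L.

DO ≈ 7.30 mg/L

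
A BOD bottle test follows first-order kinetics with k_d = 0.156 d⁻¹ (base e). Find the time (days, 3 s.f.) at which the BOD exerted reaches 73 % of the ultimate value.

y/L₀ = 1 − e^(−k_d t) = 0.73 ⇒ e^(−k_d t) = 0.270
t = −ln(0.270) / 0.156 = 1.309 / 0.156 = 8.393 d.

t ≈ 8.39 d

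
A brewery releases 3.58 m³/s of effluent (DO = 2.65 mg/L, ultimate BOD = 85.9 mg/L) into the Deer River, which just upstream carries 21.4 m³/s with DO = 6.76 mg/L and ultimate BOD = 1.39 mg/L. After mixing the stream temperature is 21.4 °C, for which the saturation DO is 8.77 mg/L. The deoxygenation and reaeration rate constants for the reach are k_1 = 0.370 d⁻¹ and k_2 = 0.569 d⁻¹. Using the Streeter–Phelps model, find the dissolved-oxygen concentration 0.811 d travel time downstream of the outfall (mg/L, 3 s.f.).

DO ≈ 4.36 mg/L

Mixed DO = (21.4×6.76 + 3.58×2.65)/(21.4+3.58) = 154.2/24.98 = 6.171 mg/L.
Mixed L₀ = (21.4×1.39 + 3.58×85.9)/(24.98) = 337.3/24.98 = 13.50 mg/L.
Initial deficit D₀ = C_s − DO₀ = 8.77 − 6.171 = 2.599 mg/L.
D(0.811) = [0.370×13.50/(0.569−0.370)](e^(−0.370×0.811) − e^(−0.569×0.811)) + 2.599 e^(−0.569×0.811)
= 25.10 × (0.7408 − 0.6304) + 2.599 × 0.6304 = 4.410 mg/L.
DO = 8.77 − 4.410 = 4.360 mg/L.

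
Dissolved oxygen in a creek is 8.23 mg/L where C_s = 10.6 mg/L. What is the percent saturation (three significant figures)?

% saturation = C/C_s × 100 = 8.23/10.6 × 100 = 77.6 %.

77.6 % saturation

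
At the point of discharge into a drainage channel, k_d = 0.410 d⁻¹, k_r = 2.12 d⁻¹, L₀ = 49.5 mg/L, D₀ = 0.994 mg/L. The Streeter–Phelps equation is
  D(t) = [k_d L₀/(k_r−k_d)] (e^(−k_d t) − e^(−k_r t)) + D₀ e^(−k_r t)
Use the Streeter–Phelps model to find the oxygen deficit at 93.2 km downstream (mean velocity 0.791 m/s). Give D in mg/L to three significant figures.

Travel time t = x/v = 93.2 km / (0.791 m/s) = 93200 m / 0.791 m/s = 117800 s = 1.364 d.
k_d L₀/(k_r−k_d) = 0.410×49.5/(2.12−0.410) = 20.29/1.710 = 11.87 mg/L.
e^(−k_d t) = e^(−0.410×1.364) = 0.5717; e^(−k_r t) = e^(−2.12×1.364) = 0.05552.
D = 11.87 × (0.5717 − 0.05552) + 0.994 × 0.05552 = 6.126 + 0.05518 = 6.182 mg/L.

D ≈ 6.18 mg/L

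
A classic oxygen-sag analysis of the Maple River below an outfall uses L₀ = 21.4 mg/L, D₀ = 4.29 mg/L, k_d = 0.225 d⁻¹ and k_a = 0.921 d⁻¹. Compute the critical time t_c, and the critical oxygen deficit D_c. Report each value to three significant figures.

t_c ≈ 0.634 d; D_c ≈ 4.53 mg/L

t_c = [1/(k_a−k_d)] ln[(k_a/k_d)(1 − D₀(k_a−k_d)/(k_d L₀))]
= [1/(0.921−0.225)] ln[(0.921/0.225)(1 − 4.29×0.6960/(0.225×21.4))]
= (1/0.6960) ln[4.093 × 0.3799] = 1.437 × ln(1.555) = 1.437 × 0.4415 = 0.6343 d.
L(t_c) = L₀ e^(−k_d t_c) = 21.4 × 0.8670 = 18.55 mg/L, and at the critical point k_a D_c = k_d L, so D_c = (0.225/0.921) × 18.55 = 4.533 mg/L.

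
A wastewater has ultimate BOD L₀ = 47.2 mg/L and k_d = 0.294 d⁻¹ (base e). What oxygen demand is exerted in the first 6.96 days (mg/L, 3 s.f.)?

y_t = L₀(1 − e^(−k_d t)) = 47.2 × (1 − e^(−0.294×6.96))
= 47.2 × (1 − 0.1292) = 47.2 × 0.8708 = 41.10 mg/L.

y ≈ 41.1 mg/L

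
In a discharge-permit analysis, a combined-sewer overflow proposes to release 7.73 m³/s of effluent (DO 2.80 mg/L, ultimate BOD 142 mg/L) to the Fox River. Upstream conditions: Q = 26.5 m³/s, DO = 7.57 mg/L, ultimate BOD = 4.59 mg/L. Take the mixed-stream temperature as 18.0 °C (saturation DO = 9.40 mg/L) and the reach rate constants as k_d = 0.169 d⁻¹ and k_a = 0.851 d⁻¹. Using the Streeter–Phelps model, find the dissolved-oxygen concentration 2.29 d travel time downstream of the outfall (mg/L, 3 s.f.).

Mixed DO = (26.5×7.57 + 7.73×2.80)/(26.5+7.73) = 222.2/34.23 = 6.493 mg/L.
Mixed L₀ = (26.5×4.59 + 7.73×142)/(34.23) = 1219/34.23 = 35.62 mg/L.
Initial deficit D₀ = C_s − DO₀ = 9.40 − 6.493 = 2.907 mg/L.
D(2.29) = [0.169×35.62/(0.851−0.169)](e^(−0.169×2.29) − e^(−0.851×2.29)) + 2.907 e^(−0.851×2.29)
= 8.827 × (0.6791 − 0.1424) + 2.907 × 0.1424 = 5.151 mg/L.
DO = 9.40 − 5.151 = 4.249 mg/L.

DO ≈ 4.25 mg/L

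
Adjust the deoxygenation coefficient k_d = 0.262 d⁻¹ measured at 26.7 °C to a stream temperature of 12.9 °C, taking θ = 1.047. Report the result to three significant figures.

k_d ≈ 0.139 d⁻¹

k_d(T₂) = k_d(T₁) · θ^(T₂−T₁) = 0.262 × 1.047^(12.9−26.7)
= 0.262 × 1.047^-13.8 = 0.262 × 0.5306 = 0.1390 d⁻¹.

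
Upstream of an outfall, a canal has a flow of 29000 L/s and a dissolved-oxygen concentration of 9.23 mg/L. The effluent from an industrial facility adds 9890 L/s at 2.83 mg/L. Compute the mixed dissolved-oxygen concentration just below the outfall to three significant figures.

Flow-weighted mixing: C = (Q_r C_r + Q_w C_w)/(Q_r + Q_w)
= (29000×9.23 + 9890×2.83)/(29000 + 9890) = 295700/38890 = 7.602 mg/L.

7.60 mg/L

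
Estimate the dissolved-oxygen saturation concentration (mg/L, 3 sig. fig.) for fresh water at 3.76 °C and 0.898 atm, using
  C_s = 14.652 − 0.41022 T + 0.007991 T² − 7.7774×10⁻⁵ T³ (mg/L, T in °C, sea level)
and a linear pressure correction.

C_s ≈ 11.9 mg/L

At sea level: C_s = 14.652 − 0.41022×3.76 + 0.007991×3.76² − 7.7774×10⁻⁵×3.76³ = 13.22 mg/L.
Pressure correction: C_s' = 13.22 × 0.898 = 11.87 mg/L.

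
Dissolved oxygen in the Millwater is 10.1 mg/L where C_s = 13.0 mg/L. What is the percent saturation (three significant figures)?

77.7 % saturation

% saturation = C/C_s × 100 = 10.1/13.0 × 100 = 77.7 %.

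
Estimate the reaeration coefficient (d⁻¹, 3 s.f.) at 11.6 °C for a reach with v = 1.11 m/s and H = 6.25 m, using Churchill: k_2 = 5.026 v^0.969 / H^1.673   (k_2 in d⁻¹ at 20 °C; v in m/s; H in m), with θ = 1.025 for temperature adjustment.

k_2(20) = 5.026 × 1.11^0.969 / 6.25^1.673 = 5.026 × 1.106 / 21.45 = 0.2592 d⁻¹.
k_2(11.6) = 0.2592 × 1.025^(11.6−20) = 0.2592 × 0.8127 = 0.2106 d⁻¹.

k_2 ≈ 0.211 d⁻¹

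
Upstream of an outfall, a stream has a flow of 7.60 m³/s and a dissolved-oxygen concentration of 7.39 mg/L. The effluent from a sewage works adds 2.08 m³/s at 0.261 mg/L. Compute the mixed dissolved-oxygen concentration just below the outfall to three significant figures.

Flow-weighted mixing: C = (Q_r C_r + Q_w C_w)/(Q_r + Q_w)
= (7.60×7.39 + 2.08×0.261)/(7.60 + 2.08) = 56.71/9.680 = 5.858 mg/L.

5.86 mg/L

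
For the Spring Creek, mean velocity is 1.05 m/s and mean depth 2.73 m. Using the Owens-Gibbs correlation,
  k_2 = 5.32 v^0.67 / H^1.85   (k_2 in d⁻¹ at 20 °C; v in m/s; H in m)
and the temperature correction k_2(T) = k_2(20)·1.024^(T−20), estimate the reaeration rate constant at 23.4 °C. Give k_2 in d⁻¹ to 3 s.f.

k_2(20) = 5.32 × 1.05^0.67 / 2.73^1.85 = 5.32 × 1.033 / 6.411 = 0.8574 d⁻¹.
k_2(23.4) = 0.8574 × 1.024^(23.4−20) = 0.8574 × 1.084 = 0.9295 d⁻¹.

k_2 ≈ 0.929 d⁻¹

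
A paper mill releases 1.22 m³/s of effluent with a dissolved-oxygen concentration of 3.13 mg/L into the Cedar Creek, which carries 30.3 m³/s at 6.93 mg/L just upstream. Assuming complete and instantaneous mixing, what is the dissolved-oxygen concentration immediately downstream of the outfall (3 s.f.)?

Flow-weighted mixing: C = (Q_r C_r + Q_w C_w)/(Q_r + Q_w)
= (30.3×6.93 + 1.22×3.13)/(30.3 + 1.22) = 213.8/31.52 = 6.783 mg/L.

6.78 mg/L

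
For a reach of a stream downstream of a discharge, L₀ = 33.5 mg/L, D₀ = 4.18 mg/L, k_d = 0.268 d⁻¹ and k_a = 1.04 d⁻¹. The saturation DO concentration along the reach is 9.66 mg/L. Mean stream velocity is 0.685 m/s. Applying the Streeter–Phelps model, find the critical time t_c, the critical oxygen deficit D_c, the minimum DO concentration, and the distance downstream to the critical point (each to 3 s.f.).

t_c = [1/(k_a−k_d)] ln[(k_a/k_d)(1 − D₀(k_a−k_d)/(k_d L₀))]
= [1/(1.04−0.268)] ln[(1.04/0.268)(1 − 4.18×0.7720/(0.268×33.5))]
= (1/0.7720) ln[3.881 × 0.6406] = 1.295 × ln(2.486) = 1.295 × 0.9106 = 1.180 d.
D_c = (k_d/k_a) L₀ e^(−k_d t_c) = (0.268/1.04) × 33.5 × e^(−0.268×1.180) = 0.2577 × 33.5 × 0.7290 = 6.293 mg/L.
Minimum DO = C_s − D_c = 9.66 − 6.293 = 3.367 mg/L.
x_c = v t_c = 0.685 m/s × 1.180 d × 86400 s/d = 69810 m ≈ 69.8 km.

t_c ≈ 1.18 d; D_c ≈ 6.29 mg/L; min DO ≈ 3.37 mg/L; x_c ≈ 69.8 km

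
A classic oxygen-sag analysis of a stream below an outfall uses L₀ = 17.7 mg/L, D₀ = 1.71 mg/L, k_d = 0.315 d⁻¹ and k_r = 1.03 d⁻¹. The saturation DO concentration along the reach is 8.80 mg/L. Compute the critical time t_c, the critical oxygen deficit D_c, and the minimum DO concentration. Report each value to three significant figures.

t_c ≈ 1.31 d; D_c ≈ 3.58 mg/L; min DO ≈ 5.22 mg/L

At the critical point dD/dt = 0, so k_d L₀ e^(−k_d t) = k_r D. Substituting D(t) from the Streeter–Phelps equation and solving for t gives
t_c = ln[(k_r/k_d)(1 − D₀(k_r−k_d)/(k_d L₀))] / (k_r−k_d).
Here k_r−k_d = 0.7150 d⁻¹ and 1 − D₀(k_r−k_d)/(k_d L₀) = 1 − 1.71×0.7150/(0.315×17.7) = 0.7807, so
t_c = ln(3.270 × 0.7807) / 0.7150 = 0.9372 / 0.7150 = 1.311 d.
L(t_c) = L₀ e^(−k_d t_c) = 17.7 × 0.6617 = 11.71 mg/L, and at the critical point k_r D_c = k_d L, so D_c = (0.315/1.03) × 11.71 = 3.582 mg/L.
Minimum DO = C_s − D_c = 8.80 − 3.582 = 5.218 mg/L.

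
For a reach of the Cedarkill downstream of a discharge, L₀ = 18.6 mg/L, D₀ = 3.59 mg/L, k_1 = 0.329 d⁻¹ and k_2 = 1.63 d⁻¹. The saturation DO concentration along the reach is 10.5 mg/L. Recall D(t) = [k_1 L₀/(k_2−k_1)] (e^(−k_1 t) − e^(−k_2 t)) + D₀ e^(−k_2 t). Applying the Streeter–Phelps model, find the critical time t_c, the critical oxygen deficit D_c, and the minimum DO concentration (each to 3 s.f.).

t_c ≈ 0.123 d; D_c ≈ 3.61 mg/L; min DO ≈ 6.89 mg/L

With k_2/k_1 = 4.954 and 1 − D₀(k_2−k_1)/(k_1 L₀) = 0.2368,
t_c = ln(4.954 × 0.2368) / (1.63 − 0.329) = ln(1.173) / 1.301 = 0.1596/1.301 = 0.1226 d.
D_c = (k_1/k_2) L₀ e^(−k_1 t_c) = (0.329/1.63) × 18.6 × e^(−0.329×0.1226) = 0.2018 × 18.6 × 0.9605 = 3.606 mg/L.
Minimum DO = C_s − D_c = 10.5 − 3.606 = 6.894 mg/L.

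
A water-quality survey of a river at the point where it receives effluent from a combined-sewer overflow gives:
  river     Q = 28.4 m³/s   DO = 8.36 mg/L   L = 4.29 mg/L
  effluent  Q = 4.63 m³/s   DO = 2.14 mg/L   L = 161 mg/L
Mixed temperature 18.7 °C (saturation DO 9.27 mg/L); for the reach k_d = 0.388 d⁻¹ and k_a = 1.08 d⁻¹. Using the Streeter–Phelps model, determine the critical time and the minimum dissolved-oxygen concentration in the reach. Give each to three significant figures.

Mixed DO = (28.4×8.36 + 4.63×2.14)/(28.4+4.63) = 247.3/33.03 = 7.488 mg/L.
Mixed L₀ = (28.4×4.29 + 4.63×161)/(33.03) = 867.3/33.03 = 26.26 mg/L.
Initial deficit D₀ = C_s − DO₀ = 9.27 − 7.488 = 1.782 mg/L.
t_c = (1/0.6920) ln[(1.08/0.388)(1 − 1.782×0.6920/(0.388×26.26))] = 1.445 × ln(2.447) = 1.293 d.
D_c = (0.388/1.08) × 26.26 × e^(−0.388×1.293) = 0.3593 × 26.26 × 0.6055 = 5.712 mg/L.
Minimum DO = 9.27 − 5.712 = 3.558 mg/L.

t_c ≈ 1.29 d; minimum DO ≈ 3.56 mg/L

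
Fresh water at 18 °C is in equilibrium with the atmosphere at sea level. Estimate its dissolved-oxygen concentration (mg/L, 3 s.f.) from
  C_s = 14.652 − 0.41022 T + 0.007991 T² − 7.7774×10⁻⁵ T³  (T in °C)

C_s = 14.652 − 0.41022×18 + 0.007991×18² − 7.7774×10⁻⁵×18³ = 9.404 mg/L.

C_s ≈ 9.40 mg/L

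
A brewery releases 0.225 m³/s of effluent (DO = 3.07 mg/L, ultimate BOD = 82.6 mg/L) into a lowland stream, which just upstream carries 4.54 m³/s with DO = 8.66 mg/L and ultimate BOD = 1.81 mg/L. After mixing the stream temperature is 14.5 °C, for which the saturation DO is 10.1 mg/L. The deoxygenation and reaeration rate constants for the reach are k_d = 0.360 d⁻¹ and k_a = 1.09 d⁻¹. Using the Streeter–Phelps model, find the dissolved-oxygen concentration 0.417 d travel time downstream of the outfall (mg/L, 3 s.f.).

Mixed DO = (4.54×8.66 + 0.225×3.07)/(4.54+0.225) = 40.01/4.765 = 8.396 mg/L.
Mixed L₀ = (4.54×1.81 + 0.225×82.6)/(4.765) = 26.80/4.765 = 5.625 mg/L.
Initial deficit D₀ = C_s − DO₀ = 10.1 − 8.396 = 1.704 mg/L.
D(0.417) = [0.360×5.625/(1.09−0.360)](e^(−0.360×0.417) − e^(−1.09×0.417)) + 1.704 e^(−1.09×0.417)
= 2.774 × (0.8606 − 0.6347) + 1.704 × 0.6347 = 1.708 mg/L.
DO = 10.1 − 1.708 = 8.392 mg/L.

DO ≈ 8.39 mg/L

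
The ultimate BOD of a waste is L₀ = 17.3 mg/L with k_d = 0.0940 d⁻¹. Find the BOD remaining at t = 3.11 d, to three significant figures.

L ≈ 12.9 mg/L

L_t = L₀ e^(−k_d t) = 17.3 × e^(−0.0940×3.11) = 17.3 × 0.7465 = 12.91 mg/L.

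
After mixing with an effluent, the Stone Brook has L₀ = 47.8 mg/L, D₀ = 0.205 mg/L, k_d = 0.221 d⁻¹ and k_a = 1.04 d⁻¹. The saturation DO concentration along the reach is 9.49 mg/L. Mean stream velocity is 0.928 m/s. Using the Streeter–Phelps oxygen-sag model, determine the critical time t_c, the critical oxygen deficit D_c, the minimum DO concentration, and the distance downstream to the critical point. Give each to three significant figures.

t_c ≈ 1.87 d; D_c ≈ 6.72 mg/L; min DO ≈ 2.77 mg/L; x_c ≈ 150 km

t_c = [1/(k_a−k_d)] ln[(k_a/k_d)(1 − D₀(k_a−k_d)/(k_d L₀))]
= [1/(1.04−0.221)] ln[(1.04/0.221)(1 − 0.205×0.8190/(0.221×47.8))]
= (1/0.8190) ln[4.706 × 0.9841] = 1.221 × ln(4.631) = 1.221 × 1.533 = 1.872 d.
L(t_c) = L₀ e^(−k_d t_c) = 47.8 × 0.6613 = 31.61 mg/L, and at the critical point k_a D_c = k_d L, so D_c = (0.221/1.04) × 31.61 = 6.717 mg/L.
Minimum DO = C_s − D_c = 9.49 − 6.717 = 2.773 mg/L.
x_c = v t_c = 0.928 m/s × 1.872 d × 86400 s/d = 150100 m ≈ 150 km.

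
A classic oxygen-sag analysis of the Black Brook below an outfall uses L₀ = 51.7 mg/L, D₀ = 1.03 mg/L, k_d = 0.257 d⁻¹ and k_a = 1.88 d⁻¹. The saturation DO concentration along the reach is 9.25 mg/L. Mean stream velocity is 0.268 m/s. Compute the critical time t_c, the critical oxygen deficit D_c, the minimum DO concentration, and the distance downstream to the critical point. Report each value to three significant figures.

t_c = [1/(k_a−k_d)] ln[(k_a/k_d)(1 − D₀(k_a−k_d)/(k_d L₀))]
= [1/(1.88−0.257)] ln[(1.88/0.257)(1 − 1.03×1.623/(0.257×51.7))]
= (1/1.623) ln[7.315 × 0.8742] = 0.6161 × ln(6.395) = 0.6161 × 1.855 = 1.143 d.
D_c = (k_d/k_a) L₀ e^(−k_d t_c) = (0.257/1.88) × 51.7 × e^(−0.257×1.143) = 0.1367 × 51.7 × 0.7454 = 5.268 mg/L.
Minimum DO = C_s − D_c = 9.25 − 5.268 = 3.982 mg/L.
x_c = v t_c = 0.268 m/s × 1.143 d × 86400 s/d = 26470 m ≈ 26.5 km.

t_c ≈ 1.14 d; D_c ≈ 5.27 mg/L; min DO ≈ 3.98 mg/L; x_c ≈ 26.5 km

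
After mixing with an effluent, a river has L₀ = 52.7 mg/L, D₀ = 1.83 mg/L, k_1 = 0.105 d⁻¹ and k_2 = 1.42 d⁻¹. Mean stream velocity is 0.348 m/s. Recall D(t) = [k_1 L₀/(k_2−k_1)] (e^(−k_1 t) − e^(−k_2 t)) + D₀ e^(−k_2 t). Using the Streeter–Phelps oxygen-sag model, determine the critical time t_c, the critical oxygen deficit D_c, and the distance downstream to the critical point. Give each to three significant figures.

At the critical point dD/dt = 0, so k_1 L₀ e^(−k_1 t) = k_2 D. Substituting D(t) from the Streeter–Phelps equation and solving for t gives
t_c = ln[(k_2/k_1)(1 − D₀(k_2−k_1)/(k_1 L₀))] / (k_2−k_1).
Here k_2−k_1 = 1.315 d⁻¹ and 1 − D₀(k_2−k_1)/(k_1 L₀) = 1 − 1.83×1.315/(0.105×52.7) = 0.5651, so
t_c = ln(13.52 × 0.5651) / 1.315 = 2.034 / 1.315 = 1.547 d.
L(t_c) = L₀ e^(−k_1 t_c) = 52.7 × 0.8501 = 44.80 mg/L, and at the critical point k_2 D_c = k_1 L, so D_c = (0.105/1.42) × 44.80 = 3.313 mg/L.
x_c = v t_c = 0.348 m/s × 1.547 d × 86400 s/d = 46500 m ≈ 46.5 km.

t_c ≈ 1.55 d; D_c ≈ 3.31 mg/L; x_c ≈ 46.5 km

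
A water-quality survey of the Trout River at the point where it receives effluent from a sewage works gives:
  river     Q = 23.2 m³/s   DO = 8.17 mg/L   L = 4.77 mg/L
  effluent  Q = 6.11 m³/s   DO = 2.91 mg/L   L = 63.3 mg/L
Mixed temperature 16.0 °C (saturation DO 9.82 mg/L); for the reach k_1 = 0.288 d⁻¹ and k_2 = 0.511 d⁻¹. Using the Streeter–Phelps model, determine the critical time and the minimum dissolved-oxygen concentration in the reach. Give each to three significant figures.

Mixed DO = (23.2×8.17 + 6.11×2.91)/(23.2+6.11) = 207.3/29.31 = 7.073 mg/L.
Mixed L₀ = (23.2×4.77 + 6.11×63.3)/(29.31) = 497.4/29.31 = 16.97 mg/L.
Initial deficit D₀ = C_s − DO₀ = 9.82 − 7.073 = 2.747 mg/L.
t_c = (1/0.2230) ln[(0.511/0.288)(1 − 2.747×0.2230/(0.288×16.97))] = 4.484 × ln(1.552) = 1.971 d.
D_c = (0.288/0.511) × 16.97 × e^(−0.288×1.971) = 0.5636 × 16.97 × 0.5669 = 5.422 mg/L.
Minimum DO = 9.82 − 5.422 = 4.398 mg/L.

t_c ≈ 1.97 d; minimum DO ≈ 4.40 mg/L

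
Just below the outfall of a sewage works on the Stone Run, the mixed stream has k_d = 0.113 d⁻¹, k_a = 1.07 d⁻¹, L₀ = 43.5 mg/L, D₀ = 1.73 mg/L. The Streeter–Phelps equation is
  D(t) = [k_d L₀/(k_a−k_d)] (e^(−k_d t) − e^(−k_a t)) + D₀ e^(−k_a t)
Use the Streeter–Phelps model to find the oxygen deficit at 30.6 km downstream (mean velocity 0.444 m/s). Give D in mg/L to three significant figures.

Travel time t = x/v = 30.6 km / (0.444 m/s) = 30600 m / 0.444 m/s = 68920 s = 0.7977 d.
k_d L₀/(k_a−k_d) = 0.113×43.5/(1.07−0.113) = 4.915/0.9570 = 5.136 mg/L.
e^(−k_d t) = e^(−0.113×0.7977) = 0.9138; e^(−k_a t) = e^(−1.07×0.7977) = 0.4259.
D = 5.136 × (0.9138 − 0.4259) + 1.73 × 0.4259 = 2.506 + 0.7368 = 3.243 mg/L.

D ≈ 3.24 mg/L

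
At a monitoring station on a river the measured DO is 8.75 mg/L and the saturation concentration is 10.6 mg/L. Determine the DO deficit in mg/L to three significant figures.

D ≈ 1.85 mg/L

D = C_s − C = 10.6 − 8.75 = 1.85 mg/L.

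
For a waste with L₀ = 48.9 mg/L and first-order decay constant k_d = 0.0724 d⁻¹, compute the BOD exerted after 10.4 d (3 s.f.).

y_t = L₀(1 − e^(−k_d t)) = 48.9 × (1 − e^(−0.0724×10.4))
= 48.9 × (1 − 0.4710) = 48.9 × 0.5290 = 25.87 mg/L.

y ≈ 25.9 mg/L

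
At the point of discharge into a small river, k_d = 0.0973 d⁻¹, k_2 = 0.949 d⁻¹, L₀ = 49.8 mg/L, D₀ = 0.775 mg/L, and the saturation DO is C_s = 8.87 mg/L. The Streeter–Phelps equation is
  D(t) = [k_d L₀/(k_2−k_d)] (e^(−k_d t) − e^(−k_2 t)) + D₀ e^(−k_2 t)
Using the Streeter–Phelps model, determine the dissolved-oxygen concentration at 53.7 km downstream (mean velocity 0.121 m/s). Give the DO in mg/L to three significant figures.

Travel time t = x/v = 53.7 km / (0.121 m/s) = 53700 m / 0.121 m/s = 443800 s = 5.137 d.
k_d L₀/(k_2−k_d) = 0.0973×49.8/(0.949−0.0973) = 4.846/0.8517 = 5.689 mg/L.
e^(−k_d t) = e^(−0.0973×5.137) = 0.6067; e^(−k_2 t) = e^(−0.949×5.137) = 0.007638.
D = 5.689 × (0.6067 − 0.007638) + 0.775 × 0.007638 = 3.408 + 0.005919 = 3.414 mg/L.
DO = C_s − D = 8.87 − 3.414 = 5.456 mg/L.

DO ≈ 5.46 mg/L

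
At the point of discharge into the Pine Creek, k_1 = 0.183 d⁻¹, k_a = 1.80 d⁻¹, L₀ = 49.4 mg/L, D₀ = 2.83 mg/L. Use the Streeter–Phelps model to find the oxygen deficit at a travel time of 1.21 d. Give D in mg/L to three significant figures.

D ≈ 4.17 mg/L

k_1 L₀/(k_a−k_1) = 0.183×49.4/(1.80−0.183) = 9.040/1.617 = 5.591 mg/L.
e^(−k_1 t) = e^(−0.183×1.210) = 0.8014; e^(−k_a t) = e^(−1.80×1.210) = 0.1133.
D = 5.591 × (0.8014 − 0.1133) + 2.83 × 0.1133 = 3.847 + 0.3205 = 4.168 mg/L.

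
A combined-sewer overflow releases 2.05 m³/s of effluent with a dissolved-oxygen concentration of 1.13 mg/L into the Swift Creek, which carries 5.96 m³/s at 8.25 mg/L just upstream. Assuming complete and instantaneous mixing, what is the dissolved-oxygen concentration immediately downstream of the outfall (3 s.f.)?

Flow-weighted mixing: C = (Q_r C_r + Q_w C_w)/(Q_r + Q_w)
= (5.96×8.25 + 2.05×1.13)/(5.96 + 2.05) = 51.49/8.010 = 6.428 mg/L.

6.43 mg/L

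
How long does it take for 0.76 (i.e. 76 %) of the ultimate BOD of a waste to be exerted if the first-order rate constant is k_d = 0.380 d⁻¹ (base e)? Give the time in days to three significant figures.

t ≈ 3.76 d

y/L₀ = 1 − e^(−k_d t) = 0.76 ⇒ e^(−k_d t) = 0.240
t = −ln(0.240) / 0.380 = 1.427 / 0.380 = 3.756 d.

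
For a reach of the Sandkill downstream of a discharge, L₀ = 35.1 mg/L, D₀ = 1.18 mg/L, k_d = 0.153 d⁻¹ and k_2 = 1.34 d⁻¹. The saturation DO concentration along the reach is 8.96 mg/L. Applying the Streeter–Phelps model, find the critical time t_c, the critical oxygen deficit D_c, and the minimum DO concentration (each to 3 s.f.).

t_c ≈ 1.57 d; D_c ≈ 3.15 mg/L; min DO ≈ 5.81 mg/L

At the critical point dD/dt = 0, so k_d L₀ e^(−k_d t) = k_2 D. Substituting D(t) from the Streeter–Phelps equation and solving for t gives
t_c = ln[(k_2/k_d)(1 − D₀(k_2−k_d)/(k_d L₀))] / (k_2−k_d).
Here k_2−k_d = 1.187 d⁻¹ and 1 − D₀(k_2−k_d)/(k_d L₀) = 1 − 1.18×1.187/(0.153×35.1) = 0.7392, so
t_c = ln(8.758 × 0.7392) / 1.187 = 1.868 / 1.187 = 1.574 d.
D_c = (k_d/k_2) L₀ e^(−k_d t_c) = (0.153/1.34) × 35.1 × e^(−0.153×1.574) = 0.1142 × 35.1 × 0.7860 = 3.150 mg/L.
Minimum DO = C_s − D_c = 8.96 − 3.150 = 5.810 mg/L.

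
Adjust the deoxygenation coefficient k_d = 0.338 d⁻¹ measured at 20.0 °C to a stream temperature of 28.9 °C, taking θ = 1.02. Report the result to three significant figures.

k_d ≈ 0.403 d⁻¹

k_d(T₂) = k_d(T₁) · θ^(T₂−T₁) = 0.338 × 1.02^(28.9−20.0)
= 0.338 × 1.02^8.90 = 0.338 × 1.193 = 0.4031 d⁻¹.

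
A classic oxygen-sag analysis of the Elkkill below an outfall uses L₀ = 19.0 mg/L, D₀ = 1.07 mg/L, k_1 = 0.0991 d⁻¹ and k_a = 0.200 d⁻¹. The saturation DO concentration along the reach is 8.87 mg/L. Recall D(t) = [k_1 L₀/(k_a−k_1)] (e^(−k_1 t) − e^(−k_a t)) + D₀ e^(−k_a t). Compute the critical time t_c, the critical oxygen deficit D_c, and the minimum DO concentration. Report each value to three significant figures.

With k_a/k_1 = 2.018 and 1 − D₀(k_a−k_1)/(k_1 L₀) = 0.9427,
t_c = ln(2.018 × 0.9427) / (0.200 − 0.0991) = ln(1.902) / 0.1009 = 0.6431/0.1009 = 6.374 d.
D_c = (k_1/k_a) L₀ e^(−k_1 t_c) = (0.0991/0.200) × 19.0 × e^(−0.0991×6.374) = 0.4955 × 19.0 × 0.5317 = 5.006 mg/L.
Minimum DO = C_s − D_c = 8.87 − 5.006 = 3.864 mg/L.

t_c ≈ 6.37 d; D_c ≈ 5.01 mg/L; min DO ≈ 3.86 mg/L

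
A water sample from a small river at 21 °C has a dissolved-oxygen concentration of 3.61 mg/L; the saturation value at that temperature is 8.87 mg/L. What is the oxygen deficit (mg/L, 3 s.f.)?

D ≈ 5.26 mg/L

D = C_s − C = 8.87 − 3.61 = 5.26 mg/L.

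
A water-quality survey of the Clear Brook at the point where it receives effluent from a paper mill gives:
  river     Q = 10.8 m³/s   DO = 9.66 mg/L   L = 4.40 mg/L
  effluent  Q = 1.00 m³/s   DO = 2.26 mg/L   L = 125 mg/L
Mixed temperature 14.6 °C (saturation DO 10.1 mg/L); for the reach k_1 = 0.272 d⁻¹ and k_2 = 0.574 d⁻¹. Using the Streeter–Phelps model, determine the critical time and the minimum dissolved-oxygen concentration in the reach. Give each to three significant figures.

t_c ≈ 2.19 d; minimum DO ≈ 6.28 mg/L

Mixed DO = (10.8×9.66 + 1.00×2.26)/(10.8+1.00) = 106.6/11.80 = 9.033 mg/L.
Mixed L₀ = (10.8×4.40 + 1.00×125)/(11.80) = 172.5/11.80 = 14.62 mg/L.
Initial deficit D₀ = C_s − DO₀ = 10.1 − 9.033 = 1.067 mg/L.
t_c = (1/0.3020) ln[(0.574/0.272)(1 − 1.067×0.3020/(0.272×14.62))] = 3.311 × ln(1.939) = 2.193 d.
D_c = (0.272/0.574) × 14.62 × e^(−0.272×2.193) = 0.4739 × 14.62 × 0.5507 = 3.815 mg/L.
Minimum DO = 10.1 − 3.815 = 6.285 mg/L.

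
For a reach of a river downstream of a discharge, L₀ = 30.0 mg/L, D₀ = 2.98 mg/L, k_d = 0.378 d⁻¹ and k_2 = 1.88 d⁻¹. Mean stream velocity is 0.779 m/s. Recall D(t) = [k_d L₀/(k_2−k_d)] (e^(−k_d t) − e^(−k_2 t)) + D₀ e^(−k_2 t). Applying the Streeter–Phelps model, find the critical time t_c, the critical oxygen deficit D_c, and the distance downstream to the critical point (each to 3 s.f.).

t_c ≈ 0.734 d; D_c ≈ 4.57 mg/L; x_c ≈ 49.4 km

t_c = [1/(k_2−k_d)] ln[(k_2/k_d)(1 − D₀(k_2−k_d)/(k_d L₀))]
= [1/(1.88−0.378)] ln[(1.88/0.378)(1 − 2.98×1.502/(0.378×30.0))]
= (1/1.502) ln[4.974 × 0.6053] = 0.6658 × ln(3.010) = 0.6658 × 1.102 = 0.7338 d.
L(t_c) = L₀ e^(−k_d t_c) = 30.0 × 0.7578 = 22.73 mg/L, and at the critical point k_2 D_c = k_d L, so D_c = (0.378/1.88) × 22.73 = 4.571 mg/L.
x_c = v t_c = 0.779 m/s × 0.7338 d × 86400 s/d = 49390 m ≈ 49.4 km.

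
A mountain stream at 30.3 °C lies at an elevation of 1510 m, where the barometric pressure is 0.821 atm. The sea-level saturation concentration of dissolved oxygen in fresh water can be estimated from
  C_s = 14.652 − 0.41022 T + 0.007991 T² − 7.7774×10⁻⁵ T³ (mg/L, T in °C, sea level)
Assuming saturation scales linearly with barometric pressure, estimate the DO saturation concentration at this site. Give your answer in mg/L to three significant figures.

C_s ≈ 6.07 mg/L

At sea level: C_s = 14.652 − 0.41022×30.3 + 0.007991×30.3² − 7.7774×10⁻⁵×30.3³ = 7.395 mg/L.
Pressure correction: C_s' = 7.395 × 0.821 = 6.072 mg/L.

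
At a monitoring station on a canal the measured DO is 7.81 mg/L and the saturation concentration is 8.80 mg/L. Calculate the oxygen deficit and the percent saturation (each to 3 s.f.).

D ≈ 0.990 mg/L; 88.7 % saturation

D = C_s − C = 8.80 − 7.81 = 0.990 mg/L.
% saturation = 7.81/8.80 × 100 = 88.7 %.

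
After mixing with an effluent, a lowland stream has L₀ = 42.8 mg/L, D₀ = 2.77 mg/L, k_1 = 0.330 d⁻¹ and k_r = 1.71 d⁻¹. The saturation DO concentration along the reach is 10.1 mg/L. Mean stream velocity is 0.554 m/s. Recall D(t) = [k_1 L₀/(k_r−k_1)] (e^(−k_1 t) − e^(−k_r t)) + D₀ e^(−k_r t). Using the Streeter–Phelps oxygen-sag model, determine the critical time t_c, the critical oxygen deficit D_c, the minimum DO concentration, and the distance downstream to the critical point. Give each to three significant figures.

With k_r/k_1 = 5.182 and 1 − D₀(k_r−k_1)/(k_1 L₀) = 0.7294,
t_c = ln(5.182 × 0.7294) / (1.71 − 0.330) = ln(3.779) / 1.380 = 1.330/1.380 = 0.9634 d.
L(t_c) = L₀ e^(−k_1 t_c) = 42.8 × 0.7276 = 31.14 mg/L, and at the critical point k_r D_c = k_1 L, so D_c = (0.330/1.71) × 31.14 = 6.010 mg/L.
Minimum DO = C_s − D_c = 10.1 − 6.010 = 4.090 mg/L.
x_c = v t_c = 0.554 m/s × 0.9634 d × 86400 s/d = 46120 m ≈ 46.1 km.

t_c ≈ 0.963 d; D_c ≈ 6.01 mg/L; min DO ≈ 4.09 mg/L; x_c ≈ 46.1 km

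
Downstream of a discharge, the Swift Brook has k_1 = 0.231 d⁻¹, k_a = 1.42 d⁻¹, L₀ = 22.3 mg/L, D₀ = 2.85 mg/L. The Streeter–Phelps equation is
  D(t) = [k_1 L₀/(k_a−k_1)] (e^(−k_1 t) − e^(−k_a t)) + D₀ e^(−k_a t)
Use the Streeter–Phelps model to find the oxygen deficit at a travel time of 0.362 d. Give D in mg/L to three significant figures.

k_1 L₀/(k_a−k_1) = 0.231×22.3/(1.42−0.231) = 5.151/1.189 = 4.332 mg/L.
e^(−k_1 t) = e^(−0.231×0.3620) = 0.9198; e^(−k_a t) = e^(−1.42×0.3620) = 0.5981.
D = 4.332 × (0.9198 − 0.5981) + 2.85 × 0.5981 = 1.394 + 1.705 = 3.098 mg/L.

D ≈ 3.10 mg/L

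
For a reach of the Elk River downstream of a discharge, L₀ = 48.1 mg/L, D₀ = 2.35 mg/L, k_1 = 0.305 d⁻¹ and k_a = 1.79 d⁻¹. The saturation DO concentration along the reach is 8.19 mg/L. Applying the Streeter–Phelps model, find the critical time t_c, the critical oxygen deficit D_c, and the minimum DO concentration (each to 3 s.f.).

t_c ≈ 1.01 d; D_c ≈ 6.03 mg/L; min DO ≈ 2.16 mg/L

At the critical point dD/dt = 0, so k_1 L₀ e^(−k_1 t) = k_a D. Substituting D(t) from the Streeter–Phelps equation and solving for t gives
t_c = ln[(k_a/k_1)(1 − D₀(k_a−k_1)/(k_1 L₀))] / (k_a−k_1).
Here k_a−k_1 = 1.485 d⁻¹ and 1 − D₀(k_a−k_1)/(k_1 L₀) = 1 − 2.35×1.485/(0.305×48.1) = 0.7621, so
t_c = ln(5.869 × 0.7621) / 1.485 = 1.498 / 1.485 = 1.009 d.
L(t_c) = L₀ e^(−k_1 t_c) = 48.1 × 0.7352 = 35.36 mg/L, and at the critical point k_a D_c = k_1 L, so D_c = (0.305/1.79) × 35.36 = 6.025 mg/L.
Minimum DO = C_s − D_c = 8.19 − 6.025 = 2.165 mg/L.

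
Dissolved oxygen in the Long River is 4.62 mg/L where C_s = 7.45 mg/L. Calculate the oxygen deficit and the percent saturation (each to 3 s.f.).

D ≈ 2.83 mg/L; 62.0 % saturation

D = C_s − C = 7.45 − 4.62 = 2.83 mg/L.
% saturation = 4.62/7.45 × 100 = 62.0 %.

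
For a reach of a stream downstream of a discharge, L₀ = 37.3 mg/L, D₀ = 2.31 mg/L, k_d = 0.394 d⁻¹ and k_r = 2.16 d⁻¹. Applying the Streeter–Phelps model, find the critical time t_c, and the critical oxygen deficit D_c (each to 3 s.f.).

t_c = [1/(k_r−k_d)] ln[(k_r/k_d)(1 − D₀(k_r−k_d)/(k_d L₀))]
= [1/(2.16−0.394)] ln[(2.16/0.394)(1 − 2.31×1.766/(0.394×37.3))]
= (1/1.766) ln[5.482 × 0.7224] = 0.5663 × ln(3.960) = 0.5663 × 1.376 = 0.7794 d.
L(t_c) = L₀ e^(−k_d t_c) = 37.3 × 0.7356 = 27.44 mg/L, and at the critical point k_r D_c = k_d L, so D_c = (0.394/2.16) × 27.44 = 5.005 mg/L.

t_c ≈ 0.779 d; D_c ≈ 5.00 mg/L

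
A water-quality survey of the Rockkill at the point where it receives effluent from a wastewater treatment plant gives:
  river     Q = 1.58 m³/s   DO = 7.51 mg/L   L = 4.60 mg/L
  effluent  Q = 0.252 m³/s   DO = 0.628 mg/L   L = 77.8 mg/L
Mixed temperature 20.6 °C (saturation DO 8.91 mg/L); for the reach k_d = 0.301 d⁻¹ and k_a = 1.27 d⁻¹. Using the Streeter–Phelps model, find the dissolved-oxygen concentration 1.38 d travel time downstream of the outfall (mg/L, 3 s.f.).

Mixed DO = (1.58×7.51 + 0.252×0.628)/(1.58+0.252) = 12.02/1.832 = 6.563 mg/L.
Mixed L₀ = (1.58×4.60 + 0.252×77.8)/(1.832) = 26.87/1.832 = 14.67 mg/L.
Initial deficit D₀ = C_s − DO₀ = 8.91 − 6.563 = 2.347 mg/L.
D(1.38) = [0.301×14.67/(1.27−0.301)](e^(−0.301×1.38) − e^(−1.27×1.38)) + 2.347 e^(−1.27×1.38)
= 4.557 × (0.6601 − 0.1733) + 2.347 × 0.1733 = 2.625 mg/L.
DO = 8.91 − 2.625 = 6.285 mg/L.

DO ≈ 6.29 mg/L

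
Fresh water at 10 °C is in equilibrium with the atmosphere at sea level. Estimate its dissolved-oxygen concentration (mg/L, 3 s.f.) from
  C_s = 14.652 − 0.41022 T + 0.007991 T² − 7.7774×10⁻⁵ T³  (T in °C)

C_s ≈ 11.3 mg/L

C_s = 14.652 − 0.41022×10 + 0.007991×10² − 7.7774×10⁻⁵×10³ = 11.27 mg/L.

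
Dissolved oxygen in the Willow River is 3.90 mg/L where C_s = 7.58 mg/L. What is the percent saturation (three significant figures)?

% saturation = C/C_s × 100 = 3.90/7.58 × 100 = 51.5 %.

51.5 % saturation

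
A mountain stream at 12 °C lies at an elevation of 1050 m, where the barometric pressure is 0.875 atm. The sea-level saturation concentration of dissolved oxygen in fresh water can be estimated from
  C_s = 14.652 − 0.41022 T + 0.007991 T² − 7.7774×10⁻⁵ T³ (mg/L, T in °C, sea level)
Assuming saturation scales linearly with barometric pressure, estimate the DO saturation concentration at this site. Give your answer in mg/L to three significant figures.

C_s ≈ 9.40 mg/L

At sea level: C_s = 14.652 − 0.41022×12 + 0.007991×12² − 7.7774×10⁻⁵×12³ = 10.75 mg/L.
Pressure correction: C_s' = 10.75 × 0.875 = 9.402 mg/L.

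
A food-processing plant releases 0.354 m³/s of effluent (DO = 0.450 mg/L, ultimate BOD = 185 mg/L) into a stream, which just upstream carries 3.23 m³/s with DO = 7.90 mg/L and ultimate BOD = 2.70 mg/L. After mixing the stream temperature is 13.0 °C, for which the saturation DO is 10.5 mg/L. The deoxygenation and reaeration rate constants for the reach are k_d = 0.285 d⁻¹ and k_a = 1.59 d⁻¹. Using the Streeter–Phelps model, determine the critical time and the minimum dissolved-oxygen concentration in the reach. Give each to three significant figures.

Mixed DO = (3.23×7.90 + 0.354×0.450)/(3.23+0.354) = 25.68/3.584 = 7.164 mg/L.
Mixed L₀ = (3.23×2.70 + 0.354×185)/(3.584) = 74.21/3.584 = 20.71 mg/L.
Initial deficit D₀ = C_s − DO₀ = 10.5 − 7.164 = 3.336 mg/L.
t_c = (1/1.305) ln[(1.59/0.285)(1 − 3.336×1.305/(0.285×20.71))] = 0.7663 × ln(1.463) = 0.2918 d.
D_c = (0.285/1.59) × 20.71 × e^(−0.285×0.2918) = 0.1792 × 20.71 × 0.9202 = 3.415 mg/L.
Minimum DO = 10.5 − 3.415 = 7.085 mg/L.

t_c ≈ 0.292 d; minimum DO ≈ 7.08 mg/L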